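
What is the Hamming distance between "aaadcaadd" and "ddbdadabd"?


Comparing "aaadcaadd" and "ddbdadabd" position by position:
  Position 0: 'a' vs 'd' => differ
  Position 1: 'a' vs 'd' => differ
  Position 2: 'a' vs 'b' => differ
  Position 3: 'd' vs 'd' => same
  Position 4: 'c' vs 'a' => differ
  Position 5: 'a' vs 'd' => differ
  Position 6: 'a' vs 'a' => same
  Position 7: 'd' vs 'b' => differ
  Position 8: 'd' vs 'd' => same
Total differences (Hamming distance): 6

6


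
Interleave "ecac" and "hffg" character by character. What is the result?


Interleaving "ecac" and "hffg":
  Position 0: 'e' from first, 'h' from second => "eh"
  Position 1: 'c' from first, 'f' from second => "cf"
  Position 2: 'a' from first, 'f' from second => "af"
  Position 3: 'c' from first, 'g' from second => "cg"
Result: ehcfafcg

ehcfafcg


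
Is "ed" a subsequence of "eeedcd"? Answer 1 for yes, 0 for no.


Check if "ed" is a subsequence of "eeedcd"
Greedy scan:
  Position 0 ('e'): matches sub[0] = 'e'
  Position 1 ('e'): no match needed
  Position 2 ('e'): no match needed
  Position 3 ('d'): matches sub[1] = 'd'
  Position 4 ('c'): no match needed
  Position 5 ('d'): no match needed
All 2 characters matched => is a subsequence

1


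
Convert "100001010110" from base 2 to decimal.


Input: "100001010110" in base 2
Positional expansion:
  Digit '1' (value 1) x 2^11 = 2048
  Digit '0' (value 0) x 2^10 = 0
  Digit '0' (value 0) x 2^9 = 0
  Digit '0' (value 0) x 2^8 = 0
  Digit '0' (value 0) x 2^7 = 0
  Digit '1' (value 1) x 2^6 = 64
  Digit '0' (value 0) x 2^5 = 0
  Digit '1' (value 1) x 2^4 = 16
  Digit '0' (value 0) x 2^3 = 0
  Digit '1' (value 1) x 2^2 = 4
  Digit '1' (value 1) x 2^1 = 2
  Digit '0' (value 0) x 2^0 = 0
Sum = 2134

2134


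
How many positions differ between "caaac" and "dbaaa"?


Comparing "caaac" and "dbaaa" position by position:
  Position 0: 'c' vs 'd' => DIFFER
  Position 1: 'a' vs 'b' => DIFFER
  Position 2: 'a' vs 'a' => same
  Position 3: 'a' vs 'a' => same
  Position 4: 'c' vs 'a' => DIFFER
Positions that differ: 3

3


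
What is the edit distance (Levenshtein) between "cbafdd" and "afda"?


Computing edit distance: "cbafdd" -> "afda"
DP table:
           a    f    d    a
      0    1    2    3    4
  c   1    1    2    3    4
  b   2    2    2    3    4
  a   3    2    3    3    3
  f   4    3    2    3    4
  d   5    4    3    2    3
  d   6    5    4    3    3
Edit distance = dp[6][4] = 3

3


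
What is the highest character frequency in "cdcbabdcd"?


Input: cdcbabdcd
Character counts:
  'a': 1
  'b': 2
  'c': 3
  'd': 3
Maximum frequency: 3

3


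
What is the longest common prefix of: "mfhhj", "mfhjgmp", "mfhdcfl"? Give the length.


Words: mfhhj, mfhjgmp, mfhdcfl
  Position 0: all 'm' => match
  Position 1: all 'f' => match
  Position 2: all 'h' => match
  Position 3: ('h', 'j', 'd') => mismatch, stop
LCP = "mfh" (length 3)

3


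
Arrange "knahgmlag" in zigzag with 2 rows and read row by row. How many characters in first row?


Zigzag "knahgmlag" into 2 rows:
Placing characters:
  'k' => row 0
  'n' => row 1
  'a' => row 0
  'h' => row 1
  'g' => row 0
  'm' => row 1
  'l' => row 0
  'a' => row 1
  'g' => row 0
Rows:
  Row 0: "kaglg"
  Row 1: "nhma"
First row length: 5

5


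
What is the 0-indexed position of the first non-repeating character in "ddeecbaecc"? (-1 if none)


Input: ddeecbaecc
Character frequencies:
  'a': 1
  'b': 1
  'c': 3
  'd': 2
  'e': 3
Scanning left to right for freq == 1:
  Position 0 ('d'): freq=2, skip
  Position 1 ('d'): freq=2, skip
  Position 2 ('e'): freq=3, skip
  Position 3 ('e'): freq=3, skip
  Position 4 ('c'): freq=3, skip
  Position 5 ('b'): unique! => answer = 5

5


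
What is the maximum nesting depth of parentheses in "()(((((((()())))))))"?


Input: "()(((((((()())))))))"
Tracking depth:
  Position 0 '(': depth becomes 1
  Position 1 ')': depth becomes 0
  Position 2 '(': depth becomes 1
  Position 3 '(': depth becomes 2
  Position 4 '(': depth becomes 3
  Position 5 '(': depth becomes 4
  Position 6 '(': depth becomes 5
  Position 7 '(': depth becomes 6
  Position 8 '(': depth becomes 7
  Position 9 '(': depth becomes 8
  Position 10 ')': depth becomes 7
  Position 11 '(': depth becomes 8
  Position 12 ')': depth becomes 7
  Position 13 ')': depth becomes 6
  Position 14 ')': depth becomes 5
  Position 15 ')': depth becomes 4
  Position 16 ')': depth becomes 3
  Position 17 ')': depth becomes 2
  Position 18 ')': depth becomes 1
  Position 19 ')': depth becomes 0
Maximum depth reached: 8

8


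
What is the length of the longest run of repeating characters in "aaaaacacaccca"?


Input: "aaaaacacaccca"
Scanning for longest run:
  Position 1 ('a'): continues run of 'a', length=2
  Position 2 ('a'): continues run of 'a', length=3
  Position 3 ('a'): continues run of 'a', length=4
  Position 4 ('a'): continues run of 'a', length=5
  Position 5 ('c'): new char, reset run to 1
  Position 6 ('a'): new char, reset run to 1
  Position 7 ('c'): new char, reset run to 1
  Position 8 ('a'): new char, reset run to 1
  Position 9 ('c'): new char, reset run to 1
  Position 10 ('c'): continues run of 'c', length=2
  Position 11 ('c'): continues run of 'c', length=3
  Position 12 ('a'): new char, reset run to 1
Longest run: 'a' with length 5

5


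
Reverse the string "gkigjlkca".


Input: gkigjlkca
Reading characters right to left:
  Position 8: 'a'
  Position 7: 'c'
  Position 6: 'k'
  Position 5: 'l'
  Position 4: 'j'
  Position 3: 'g'
  Position 2: 'i'
  Position 1: 'k'
  Position 0: 'g'
Reversed: ackljgikg

ackljgikg


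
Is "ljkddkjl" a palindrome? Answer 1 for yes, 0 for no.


Input: ljkddkjl
Reversed: ljkddkjl
  Compare pos 0 ('l') with pos 7 ('l'): match
  Compare pos 1 ('j') with pos 6 ('j'): match
  Compare pos 2 ('k') with pos 5 ('k'): match
  Compare pos 3 ('d') with pos 4 ('d'): match
Result: palindrome

1


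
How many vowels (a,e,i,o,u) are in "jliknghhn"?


Input: jliknghhn
Checking each character:
  'j' at position 0: consonant
  'l' at position 1: consonant
  'i' at position 2: vowel (running total: 1)
  'k' at position 3: consonant
  'n' at position 4: consonant
  'g' at position 5: consonant
  'h' at position 6: consonant
  'h' at position 7: consonant
  'n' at position 8: consonant
Total vowels: 1

1


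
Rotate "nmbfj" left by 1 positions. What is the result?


Input: "nmbfj", rotate left by 1
First 1 characters: "n"
Remaining characters: "mbfj"
Concatenate remaining + first: "mbfj" + "n" = "mbfjn"

mbfjn


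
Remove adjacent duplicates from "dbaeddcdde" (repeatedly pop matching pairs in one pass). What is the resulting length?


Input: dbaeddcdde
Stack-based adjacent duplicate removal:
  Read 'd': push. Stack: d
  Read 'b': push. Stack: db
  Read 'a': push. Stack: dba
  Read 'e': push. Stack: dbae
  Read 'd': push. Stack: dbaed
  Read 'd': matches stack top 'd' => pop. Stack: dbae
  Read 'c': push. Stack: dbaec
  Read 'd': push. Stack: dbaecd
  Read 'd': matches stack top 'd' => pop. Stack: dbaec
  Read 'e': push. Stack: dbaece
Final stack: "dbaece" (length 6)

6


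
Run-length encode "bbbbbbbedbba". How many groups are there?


Input: bbbbbbbedbba
Scanning for consecutive runs:
  Group 1: 'b' x 7 (positions 0-6)
  Group 2: 'e' x 1 (positions 7-7)
  Group 3: 'd' x 1 (positions 8-8)
  Group 4: 'b' x 2 (positions 9-10)
  Group 5: 'a' x 1 (positions 11-11)
Total groups: 5

5


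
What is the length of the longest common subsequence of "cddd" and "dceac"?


LCS of "cddd" and "dceac"
DP table:
           d    c    e    a    c
      0    0    0    0    0    0
  c   0    0    1    1    1    1
  d   0    1    1    1    1    1
  d   0    1    1    1    1    1
  d   0    1    1    1    1    1
LCS length = dp[4][5] = 1

1


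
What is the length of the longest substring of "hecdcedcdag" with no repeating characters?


Input: "hecdcedcdag"
Sliding window (track last position of each char):
  Position 0 ('h'): window [0,0] length 1 -- new best
  Position 1 ('e'): window [0,1] length 2 -- new best
  Position 2 ('c'): window [0,2] length 3 -- new best
  Position 3 ('d'): window [0,3] length 4 -- new best
  Position 4 ('c'): repeat (last at 2), move window start to 3
  Position 4 ('c'): window [3,4] length 2
  Position 5 ('e'): window [3,5] length 3
  Position 6 ('d'): repeat (last at 3), move window start to 4
  Position 6 ('d'): window [4,6] length 3
  Position 7 ('c'): repeat (last at 4), move window start to 5
  Position 7 ('c'): window [5,7] length 3
  Position 8 ('d'): repeat (last at 6), move window start to 7
  Position 8 ('d'): window [7,8] length 2
  Position 9 ('a'): window [7,9] length 3
  Position 10 ('g'): window [7,10] length 4
Longest substring with no repeats: "hecd" with length 4

4


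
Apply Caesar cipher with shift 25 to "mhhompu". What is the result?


Caesar cipher: shift "mhhompu" by 25
  'm' (pos 12) + 25 = pos 11 = 'l'
  'h' (pos 7) + 25 = pos 6 = 'g'
  'h' (pos 7) + 25 = pos 6 = 'g'
  'o' (pos 14) + 25 = pos 13 = 'n'
  'm' (pos 12) + 25 = pos 11 = 'l'
  'p' (pos 15) + 25 = pos 14 = 'o'
  'u' (pos 20) + 25 = pos 19 = 't'
Result: lggnlot

lggnlot


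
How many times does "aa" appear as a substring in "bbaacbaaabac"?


Searching for "aa" in "bbaacbaaabac"
Scanning each position:
  Position 0: "bb" => no
  Position 1: "ba" => no
  Position 2: "aa" => MATCH
  Position 3: "ac" => no
  Position 4: "cb" => no
  Position 5: "ba" => no
  Position 6: "aa" => MATCH
  Position 7: "aa" => MATCH
  Position 8: "ab" => no
  Position 9: "ba" => no
  Position 10: "ac" => no
Total occurrences: 3

3


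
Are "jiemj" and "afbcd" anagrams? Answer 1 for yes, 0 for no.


Strings: "jiemj", "afbcd"
Sorted first:  eijjm
Sorted second: abcdf
Differ at position 0: 'e' vs 'a' => not anagrams

0


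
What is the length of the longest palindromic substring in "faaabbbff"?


Input: "faaabbbff"
Checking substrings for palindromes:
  [1:4] "aaa" (len 3) => palindrome
  [4:7] "bbb" (len 3) => palindrome
  [1:3] "aa" (len 2) => palindrome
  [2:4] "aa" (len 2) => palindrome
  [4:6] "bb" (len 2) => palindrome
  [5:7] "bb" (len 2) => palindrome
Longest palindromic substring: "aaa" with length 3

3


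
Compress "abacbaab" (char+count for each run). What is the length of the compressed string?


Input: abacbaab
Runs:
  'a' x 1 => "a1"
  'b' x 1 => "b1"
  'a' x 1 => "a1"
  'c' x 1 => "c1"
  'b' x 1 => "b1"
  'a' x 2 => "a2"
  'b' x 1 => "b1"
Compressed: "a1b1a1c1b1a2b1"
Compressed length: 14

14


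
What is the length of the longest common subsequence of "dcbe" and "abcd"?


LCS of "dcbe" and "abcd"
DP table:
           a    b    c    d
      0    0    0    0    0
  d   0    0    0    0    1
  c   0    0    0    1    1
  b   0    0    1    1    1
  e   0    0    1    1    1
LCS length = dp[4][4] = 1

1


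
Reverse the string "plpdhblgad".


Input: plpdhblgad
Reading characters right to left:
  Position 9: 'd'
  Position 8: 'a'
  Position 7: 'g'
  Position 6: 'l'
  Position 5: 'b'
  Position 4: 'h'
  Position 3: 'd'
  Position 2: 'p'
  Position 1: 'l'
  Position 0: 'p'
Reversed: daglbhdplp

daglbhdplp


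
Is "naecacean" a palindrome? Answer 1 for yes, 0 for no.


Input: naecacean
Reversed: naecacean
  Compare pos 0 ('n') with pos 8 ('n'): match
  Compare pos 1 ('a') with pos 7 ('a'): match
  Compare pos 2 ('e') with pos 6 ('e'): match
  Compare pos 3 ('c') with pos 5 ('c'): match
Result: palindrome

1


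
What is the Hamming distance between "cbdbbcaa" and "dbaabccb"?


Comparing "cbdbbcaa" and "dbaabccb" position by position:
  Position 0: 'c' vs 'd' => differ
  Position 1: 'b' vs 'b' => same
  Position 2: 'd' vs 'a' => differ
  Position 3: 'b' vs 'a' => differ
  Position 4: 'b' vs 'b' => same
  Position 5: 'c' vs 'c' => same
  Position 6: 'a' vs 'c' => differ
  Position 7: 'a' vs 'b' => differ
Total differences (Hamming distance): 5

5


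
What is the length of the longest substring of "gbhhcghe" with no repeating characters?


Input: "gbhhcghe"
Sliding window (track last position of each char):
  Position 0 ('g'): window [0,0] length 1 -- new best
  Position 1 ('b'): window [0,1] length 2 -- new best
  Position 2 ('h'): window [0,2] length 3 -- new best
  Position 3 ('h'): repeat (last at 2), move window start to 3
  Position 3 ('h'): window [3,3] length 1
  Position 4 ('c'): window [3,4] length 2
  Position 5 ('g'): window [3,5] length 3
  Position 6 ('h'): repeat (last at 3), move window start to 4
  Position 6 ('h'): window [4,6] length 3
  Position 7 ('e'): window [4,7] length 4 -- new best
Longest substring with no repeats: "cghe" with length 4

4


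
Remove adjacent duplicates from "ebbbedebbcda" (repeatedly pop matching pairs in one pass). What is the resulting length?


Input: ebbbedebbcda
Stack-based adjacent duplicate removal:
  Read 'e': push. Stack: e
  Read 'b': push. Stack: eb
  Read 'b': matches stack top 'b' => pop. Stack: e
  Read 'b': push. Stack: eb
  Read 'e': push. Stack: ebe
  Read 'd': push. Stack: ebed
  Read 'e': push. Stack: ebede
  Read 'b': push. Stack: ebedeb
  Read 'b': matches stack top 'b' => pop. Stack: ebede
  Read 'c': push. Stack: ebedec
  Read 'd': push. Stack: ebedecd
  Read 'a': push. Stack: ebedecda
Final stack: "ebedecda" (length 8)

8


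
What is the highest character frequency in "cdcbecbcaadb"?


Input: cdcbecbcaadb
Character counts:
  'a': 2
  'b': 3
  'c': 4
  'd': 2
  'e': 1
Maximum frequency: 4

4


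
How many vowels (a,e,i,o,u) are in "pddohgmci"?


Input: pddohgmci
Checking each character:
  'p' at position 0: consonant
  'd' at position 1: consonant
  'd' at position 2: consonant
  'o' at position 3: vowel (running total: 1)
  'h' at position 4: consonant
  'g' at position 5: consonant
  'm' at position 6: consonant
  'c' at position 7: consonant
  'i' at position 8: vowel (running total: 2)
Total vowels: 2

2


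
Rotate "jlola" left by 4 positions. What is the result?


Input: "jlola", rotate left by 4
First 4 characters: "jlol"
Remaining characters: "a"
Concatenate remaining + first: "a" + "jlol" = "ajlol"

ajlol


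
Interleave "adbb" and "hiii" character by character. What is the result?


Interleaving "adbb" and "hiii":
  Position 0: 'a' from first, 'h' from second => "ah"
  Position 1: 'd' from first, 'i' from second => "di"
  Position 2: 'b' from first, 'i' from second => "bi"
  Position 3: 'b' from first, 'i' from second => "bi"
Result: ahdibibi

ahdibibi


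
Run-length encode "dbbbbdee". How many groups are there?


Input: dbbbbdee
Scanning for consecutive runs:
  Group 1: 'd' x 1 (positions 0-0)
  Group 2: 'b' x 4 (positions 1-4)
  Group 3: 'd' x 1 (positions 5-5)
  Group 4: 'e' x 2 (positions 6-7)
Total groups: 4

4


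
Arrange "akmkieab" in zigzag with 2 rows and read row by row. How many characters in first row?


Zigzag "akmkieab" into 2 rows:
Placing characters:
  'a' => row 0
  'k' => row 1
  'm' => row 0
  'k' => row 1
  'i' => row 0
  'e' => row 1
  'a' => row 0
  'b' => row 1
Rows:
  Row 0: "amia"
  Row 1: "kkeb"
First row length: 4

4


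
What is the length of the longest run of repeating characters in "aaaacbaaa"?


Input: "aaaacbaaa"
Scanning for longest run:
  Position 1 ('a'): continues run of 'a', length=2
  Position 2 ('a'): continues run of 'a', length=3
  Position 3 ('a'): continues run of 'a', length=4
  Position 4 ('c'): new char, reset run to 1
  Position 5 ('b'): new char, reset run to 1
  Position 6 ('a'): new char, reset run to 1
  Position 7 ('a'): continues run of 'a', length=2
  Position 8 ('a'): continues run of 'a', length=3
Longest run: 'a' with length 4

4


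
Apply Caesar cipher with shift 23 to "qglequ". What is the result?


Caesar cipher: shift "qglequ" by 23
  'q' (pos 16) + 23 = pos 13 = 'n'
  'g' (pos 6) + 23 = pos 3 = 'd'
  'l' (pos 11) + 23 = pos 8 = 'i'
  'e' (pos 4) + 23 = pos 1 = 'b'
  'q' (pos 16) + 23 = pos 13 = 'n'
  'u' (pos 20) + 23 = pos 17 = 'r'
Result: ndibnr

ndibnr


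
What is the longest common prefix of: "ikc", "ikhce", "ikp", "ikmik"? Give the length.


Words: ikc, ikhce, ikp, ikmik
  Position 0: all 'i' => match
  Position 1: all 'k' => match
  Position 2: ('c', 'h', 'p', 'm') => mismatch, stop
LCP = "ik" (length 2)

2


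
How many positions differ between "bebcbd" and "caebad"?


Comparing "bebcbd" and "caebad" position by position:
  Position 0: 'b' vs 'c' => DIFFER
  Position 1: 'e' vs 'a' => DIFFER
  Position 2: 'b' vs 'e' => DIFFER
  Position 3: 'c' vs 'b' => DIFFER
  Position 4: 'b' vs 'a' => DIFFER
  Position 5: 'd' vs 'd' => same
Positions that differ: 5

5


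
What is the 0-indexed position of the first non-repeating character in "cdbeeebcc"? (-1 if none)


Input: cdbeeebcc
Character frequencies:
  'b': 2
  'c': 3
  'd': 1
  'e': 3
Scanning left to right for freq == 1:
  Position 0 ('c'): freq=3, skip
  Position 1 ('d'): unique! => answer = 1

1


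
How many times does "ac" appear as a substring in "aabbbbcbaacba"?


Searching for "ac" in "aabbbbcbaacba"
Scanning each position:
  Position 0: "aa" => no
  Position 1: "ab" => no
  Position 2: "bb" => no
  Position 3: "bb" => no
  Position 4: "bb" => no
  Position 5: "bc" => no
  Position 6: "cb" => no
  Position 7: "ba" => no
  Position 8: "aa" => no
  Position 9: "ac" => MATCH
  Position 10: "cb" => no
  Position 11: "ba" => no
Total occurrences: 1

1


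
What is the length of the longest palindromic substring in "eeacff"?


Input: "eeacff"
Checking substrings for palindromes:
  [0:2] "ee" (len 2) => palindrome
  [4:6] "ff" (len 2) => palindrome
Longest palindromic substring: "ee" with length 2

2


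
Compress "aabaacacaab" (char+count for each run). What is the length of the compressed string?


Input: aabaacacaab
Runs:
  'a' x 2 => "a2"
  'b' x 1 => "b1"
  'a' x 2 => "a2"
  'c' x 1 => "c1"
  'a' x 1 => "a1"
  'c' x 1 => "c1"
  'a' x 2 => "a2"
  'b' x 1 => "b1"
Compressed: "a2b1a2c1a1c1a2b1"
Compressed length: 16

16


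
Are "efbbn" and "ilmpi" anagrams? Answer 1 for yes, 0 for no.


Strings: "efbbn", "ilmpi"
Sorted first:  bbefn
Sorted second: iilmp
Differ at position 0: 'b' vs 'i' => not anagrams

0


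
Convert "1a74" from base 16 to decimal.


Input: "1a74" in base 16
Positional expansion:
  Digit '1' (value 1) x 16^3 = 4096
  Digit 'a' (value 10) x 16^2 = 2560
  Digit '7' (value 7) x 16^1 = 112
  Digit '4' (value 4) x 16^0 = 4
Sum = 6772

6772


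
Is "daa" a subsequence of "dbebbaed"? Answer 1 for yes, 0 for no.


Check if "daa" is a subsequence of "dbebbaed"
Greedy scan:
  Position 0 ('d'): matches sub[0] = 'd'
  Position 1 ('b'): no match needed
  Position 2 ('e'): no match needed
  Position 3 ('b'): no match needed
  Position 4 ('b'): no match needed
  Position 5 ('a'): matches sub[1] = 'a'
  Position 6 ('e'): no match needed
  Position 7 ('d'): no match needed
Only matched 2/3 characters => not a subsequence

0


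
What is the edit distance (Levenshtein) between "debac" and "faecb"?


Computing edit distance: "debac" -> "faecb"
DP table:
           f    a    e    c    b
      0    1    2    3    4    5
  d   1    1    2    3    4    5
  e   2    2    2    2    3    4
  b   3    3    3    3    3    3
  a   4    4    3    4    4    4
  c   5    5    4    4    4    5
Edit distance = dp[5][5] = 5

5


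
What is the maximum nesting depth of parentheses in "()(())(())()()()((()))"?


Input: "()(())(())()()()((()))"
Tracking depth:
  Position 0 '(': depth becomes 1
  Position 1 ')': depth becomes 0
  Position 2 '(': depth becomes 1
  Position 3 '(': depth becomes 2
  Position 4 ')': depth becomes 1
  Position 5 ')': depth becomes 0
  Position 6 '(': depth becomes 1
  Position 7 '(': depth becomes 2
  Position 8 ')': depth becomes 1
  Position 9 ')': depth becomes 0
  Position 10 '(': depth becomes 1
  Position 11 ')': depth becomes 0
  Position 12 '(': depth becomes 1
  Position 13 ')': depth becomes 0
  Position 14 '(': depth becomes 1
  Position 15 ')': depth becomes 0
  Position 16 '(': depth becomes 1
  Position 17 '(': depth becomes 2
  Position 18 '(': depth becomes 3
  Position 19 ')': depth becomes 2
  Position 20 ')': depth becomes 1
  Position 21 ')': depth becomes 0
Maximum depth reached: 3

3


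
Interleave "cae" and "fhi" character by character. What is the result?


Interleaving "cae" and "fhi":
  Position 0: 'c' from first, 'f' from second => "cf"
  Position 1: 'a' from first, 'h' from second => "ah"
  Position 2: 'e' from first, 'i' from second => "ei"
Result: cfahei

cfahei


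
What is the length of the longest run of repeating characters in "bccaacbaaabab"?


Input: "bccaacbaaabab"
Scanning for longest run:
  Position 1 ('c'): new char, reset run to 1
  Position 2 ('c'): continues run of 'c', length=2
  Position 3 ('a'): new char, reset run to 1
  Position 4 ('a'): continues run of 'a', length=2
  Position 5 ('c'): new char, reset run to 1
  Position 6 ('b'): new char, reset run to 1
  Position 7 ('a'): new char, reset run to 1
  Position 8 ('a'): continues run of 'a', length=2
  Position 9 ('a'): continues run of 'a', length=3
  Position 10 ('b'): new char, reset run to 1
  Position 11 ('a'): new char, reset run to 1
  Position 12 ('b'): new char, reset run to 1
Longest run: 'a' with length 3

3


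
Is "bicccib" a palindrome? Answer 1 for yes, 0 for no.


Input: bicccib
Reversed: bicccib
  Compare pos 0 ('b') with pos 6 ('b'): match
  Compare pos 1 ('i') with pos 5 ('i'): match
  Compare pos 2 ('c') with pos 4 ('c'): match
Result: palindrome

1


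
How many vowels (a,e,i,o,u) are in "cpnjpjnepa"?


Input: cpnjpjnepa
Checking each character:
  'c' at position 0: consonant
  'p' at position 1: consonant
  'n' at position 2: consonant
  'j' at position 3: consonant
  'p' at position 4: consonant
  'j' at position 5: consonant
  'n' at position 6: consonant
  'e' at position 7: vowel (running total: 1)
  'p' at position 8: consonant
  'a' at position 9: vowel (running total: 2)
Total vowels: 2

2


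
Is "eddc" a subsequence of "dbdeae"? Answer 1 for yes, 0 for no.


Check if "eddc" is a subsequence of "dbdeae"
Greedy scan:
  Position 0 ('d'): no match needed
  Position 1 ('b'): no match needed
  Position 2 ('d'): no match needed
  Position 3 ('e'): matches sub[0] = 'e'
  Position 4 ('a'): no match needed
  Position 5 ('e'): no match needed
Only matched 1/4 characters => not a subsequence

0


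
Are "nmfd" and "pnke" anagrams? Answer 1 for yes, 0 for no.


Strings: "nmfd", "pnke"
Sorted first:  dfmn
Sorted second: eknp
Differ at position 0: 'd' vs 'e' => not anagrams

0


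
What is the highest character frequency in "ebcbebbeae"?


Input: ebcbebbeae
Character counts:
  'a': 1
  'b': 4
  'c': 1
  'e': 4
Maximum frequency: 4

4


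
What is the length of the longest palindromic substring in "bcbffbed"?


Input: "bcbffbed"
Checking substrings for palindromes:
  [2:6] "bffb" (len 4) => palindrome
  [0:3] "bcb" (len 3) => palindrome
  [3:5] "ff" (len 2) => palindrome
Longest palindromic substring: "bffb" with length 4

4


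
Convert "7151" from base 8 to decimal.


Input: "7151" in base 8
Positional expansion:
  Digit '7' (value 7) x 8^3 = 3584
  Digit '1' (value 1) x 8^2 = 64
  Digit '5' (value 5) x 8^1 = 40
  Digit '1' (value 1) x 8^0 = 1
Sum = 3689

3689


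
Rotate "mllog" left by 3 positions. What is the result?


Input: "mllog", rotate left by 3
First 3 characters: "mll"
Remaining characters: "og"
Concatenate remaining + first: "og" + "mll" = "ogmll"

ogmll


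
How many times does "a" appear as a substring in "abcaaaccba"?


Searching for "a" in "abcaaaccba"
Scanning each position:
  Position 0: "a" => MATCH
  Position 1: "b" => no
  Position 2: "c" => no
  Position 3: "a" => MATCH
  Position 4: "a" => MATCH
  Position 5: "a" => MATCH
  Position 6: "c" => no
  Position 7: "c" => no
  Position 8: "b" => no
  Position 9: "a" => MATCH
Total occurrences: 5

5


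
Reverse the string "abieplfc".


Input: abieplfc
Reading characters right to left:
  Position 7: 'c'
  Position 6: 'f'
  Position 5: 'l'
  Position 4: 'p'
  Position 3: 'e'
  Position 2: 'i'
  Position 1: 'b'
  Position 0: 'a'
Reversed: cflpeiba

cflpeiba


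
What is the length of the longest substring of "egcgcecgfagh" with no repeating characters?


Input: "egcgcecgfagh"
Sliding window (track last position of each char):
  Position 0 ('e'): window [0,0] length 1 -- new best
  Position 1 ('g'): window [0,1] length 2 -- new best
  Position 2 ('c'): window [0,2] length 3 -- new best
  Position 3 ('g'): repeat (last at 1), move window start to 2
  Position 3 ('g'): window [2,3] length 2
  Position 4 ('c'): repeat (last at 2), move window start to 3
  Position 4 ('c'): window [3,4] length 2
  Position 5 ('e'): window [3,5] length 3
  Position 6 ('c'): repeat (last at 4), move window start to 5
  Position 6 ('c'): window [5,6] length 2
  Position 7 ('g'): window [5,7] length 3
  Position 8 ('f'): window [5,8] length 4 -- new best
  Position 9 ('a'): window [5,9] length 5 -- new best
  Position 10 ('g'): repeat (last at 7), move window start to 8
  Position 10 ('g'): window [8,10] length 3
  Position 11 ('h'): window [8,11] length 4
Longest substring with no repeats: "ecgfa" with length 5

5


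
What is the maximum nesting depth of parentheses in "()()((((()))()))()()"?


Input: "()()((((()))()))()()"
Tracking depth:
  Position 0 '(': depth becomes 1
  Position 1 ')': depth becomes 0
  Position 2 '(': depth becomes 1
  Position 3 ')': depth becomes 0
  Position 4 '(': depth becomes 1
  Position 5 '(': depth becomes 2
  Position 6 '(': depth becomes 3
  Position 7 '(': depth becomes 4
  Position 8 '(': depth becomes 5
  Position 9 ')': depth becomes 4
  Position 10 ')': depth becomes 3
  Position 11 ')': depth becomes 2
  Position 12 '(': depth becomes 3
  Position 13 ')': depth becomes 2
  Position 14 ')': depth becomes 1
  Position 15 ')': depth becomes 0
  Position 16 '(': depth becomes 1
  Position 17 ')': depth becomes 0
  Position 18 '(': depth becomes 1
  Position 19 ')': depth becomes 0
Maximum depth reached: 5

5


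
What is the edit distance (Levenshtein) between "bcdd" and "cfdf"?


Computing edit distance: "bcdd" -> "cfdf"
DP table:
           c    f    d    f
      0    1    2    3    4
  b   1    1    2    3    4
  c   2    1    2    3    4
  d   3    2    2    2    3
  d   4    3    3    2    3
Edit distance = dp[4][4] = 3

3


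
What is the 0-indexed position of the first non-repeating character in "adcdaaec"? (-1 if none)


Input: adcdaaec
Character frequencies:
  'a': 3
  'c': 2
  'd': 2
  'e': 1
Scanning left to right for freq == 1:
  Position 0 ('a'): freq=3, skip
  Position 1 ('d'): freq=2, skip
  Position 2 ('c'): freq=2, skip
  Position 3 ('d'): freq=2, skip
  Position 4 ('a'): freq=3, skip
  Position 5 ('a'): freq=3, skip
  Position 6 ('e'): unique! => answer = 6

6


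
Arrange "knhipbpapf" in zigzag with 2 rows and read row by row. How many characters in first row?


Zigzag "knhipbpapf" into 2 rows:
Placing characters:
  'k' => row 0
  'n' => row 1
  'h' => row 0
  'i' => row 1
  'p' => row 0
  'b' => row 1
  'p' => row 0
  'a' => row 1
  'p' => row 0
  'f' => row 1
Rows:
  Row 0: "khppp"
  Row 1: "nibaf"
First row length: 5

5


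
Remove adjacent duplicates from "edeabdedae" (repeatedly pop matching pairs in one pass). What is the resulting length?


Input: edeabdedae
Stack-based adjacent duplicate removal:
  Read 'e': push. Stack: e
  Read 'd': push. Stack: ed
  Read 'e': push. Stack: ede
  Read 'a': push. Stack: edea
  Read 'b': push. Stack: edeab
  Read 'd': push. Stack: edeabd
  Read 'e': push. Stack: edeabde
  Read 'd': push. Stack: edeabded
  Read 'a': push. Stack: edeabdeda
  Read 'e': push. Stack: edeabdedae
Final stack: "edeabdedae" (length 10)

10


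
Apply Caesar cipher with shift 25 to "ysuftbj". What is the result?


Caesar cipher: shift "ysuftbj" by 25
  'y' (pos 24) + 25 = pos 23 = 'x'
  's' (pos 18) + 25 = pos 17 = 'r'
  'u' (pos 20) + 25 = pos 19 = 't'
  'f' (pos 5) + 25 = pos 4 = 'e'
  't' (pos 19) + 25 = pos 18 = 's'
  'b' (pos 1) + 25 = pos 0 = 'a'
  'j' (pos 9) + 25 = pos 8 = 'i'
Result: xrtesai

xrtesai


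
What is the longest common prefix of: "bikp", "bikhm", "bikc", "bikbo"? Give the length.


Words: bikp, bikhm, bikc, bikbo
  Position 0: all 'b' => match
  Position 1: all 'i' => match
  Position 2: all 'k' => match
  Position 3: ('p', 'h', 'c', 'b') => mismatch, stop
LCP = "bik" (length 3)

3


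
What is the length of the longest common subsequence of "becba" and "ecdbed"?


LCS of "becba" and "ecdbed"
DP table:
           e    c    d    b    e    d
      0    0    0    0    0    0    0
  b   0    0    0    0    1    1    1
  e   0    1    1    1    1    2    2
  c   0    1    2    2    2    2    2
  b   0    1    2    2    3    3    3
  a   0    1    2    2    3    3    3
LCS length = dp[5][6] = 3

3


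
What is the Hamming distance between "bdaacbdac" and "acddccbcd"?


Comparing "bdaacbdac" and "acddccbcd" position by position:
  Position 0: 'b' vs 'a' => differ
  Position 1: 'd' vs 'c' => differ
  Position 2: 'a' vs 'd' => differ
  Position 3: 'a' vs 'd' => differ
  Position 4: 'c' vs 'c' => same
  Position 5: 'b' vs 'c' => differ
  Position 6: 'd' vs 'b' => differ
  Position 7: 'a' vs 'c' => differ
  Position 8: 'c' vs 'd' => differ
Total differences (Hamming distance): 8

8


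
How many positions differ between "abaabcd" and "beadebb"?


Comparing "abaabcd" and "beadebb" position by position:
  Position 0: 'a' vs 'b' => DIFFER
  Position 1: 'b' vs 'e' => DIFFER
  Position 2: 'a' vs 'a' => same
  Position 3: 'a' vs 'd' => DIFFER
  Position 4: 'b' vs 'e' => DIFFER
  Position 5: 'c' vs 'b' => DIFFER
  Position 6: 'd' vs 'b' => DIFFER
Positions that differ: 6

6


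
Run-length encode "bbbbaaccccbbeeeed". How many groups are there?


Input: bbbbaaccccbbeeeed
Scanning for consecutive runs:
  Group 1: 'b' x 4 (positions 0-3)
  Group 2: 'a' x 2 (positions 4-5)
  Group 3: 'c' x 4 (positions 6-9)
  Group 4: 'b' x 2 (positions 10-11)
  Group 5: 'e' x 4 (positions 12-15)
  Group 6: 'd' x 1 (positions 16-16)
Total groups: 6

6


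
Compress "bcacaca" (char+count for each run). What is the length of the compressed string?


Input: bcacaca
Runs:
  'b' x 1 => "b1"
  'c' x 1 => "c1"
  'a' x 1 => "a1"
  'c' x 1 => "c1"
  'a' x 1 => "a1"
  'c' x 1 => "c1"
  'a' x 1 => "a1"
Compressed: "b1c1a1c1a1c1a1"
Compressed length: 14

14


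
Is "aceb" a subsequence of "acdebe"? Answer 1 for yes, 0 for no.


Check if "aceb" is a subsequence of "acdebe"
Greedy scan:
  Position 0 ('a'): matches sub[0] = 'a'
  Position 1 ('c'): matches sub[1] = 'c'
  Position 2 ('d'): no match needed
  Position 3 ('e'): matches sub[2] = 'e'
  Position 4 ('b'): matches sub[3] = 'b'
  Position 5 ('e'): no match needed
All 4 characters matched => is a subsequence

1


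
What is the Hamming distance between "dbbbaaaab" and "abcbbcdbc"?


Comparing "dbbbaaaab" and "abcbbcdbc" position by position:
  Position 0: 'd' vs 'a' => differ
  Position 1: 'b' vs 'b' => same
  Position 2: 'b' vs 'c' => differ
  Position 3: 'b' vs 'b' => same
  Position 4: 'a' vs 'b' => differ
  Position 5: 'a' vs 'c' => differ
  Position 6: 'a' vs 'd' => differ
  Position 7: 'a' vs 'b' => differ
  Position 8: 'b' vs 'c' => differ
Total differences (Hamming distance): 7

7


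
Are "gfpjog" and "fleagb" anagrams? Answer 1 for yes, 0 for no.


Strings: "gfpjog", "fleagb"
Sorted first:  fggjop
Sorted second: abefgl
Differ at position 0: 'f' vs 'a' => not anagrams

0


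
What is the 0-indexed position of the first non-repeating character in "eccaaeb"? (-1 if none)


Input: eccaaeb
Character frequencies:
  'a': 2
  'b': 1
  'c': 2
  'e': 2
Scanning left to right for freq == 1:
  Position 0 ('e'): freq=2, skip
  Position 1 ('c'): freq=2, skip
  Position 2 ('c'): freq=2, skip
  Position 3 ('a'): freq=2, skip
  Position 4 ('a'): freq=2, skip
  Position 5 ('e'): freq=2, skip
  Position 6 ('b'): unique! => answer = 6

6


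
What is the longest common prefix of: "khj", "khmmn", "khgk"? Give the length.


Words: khj, khmmn, khgk
  Position 0: all 'k' => match
  Position 1: all 'h' => match
  Position 2: ('j', 'm', 'g') => mismatch, stop
LCP = "kh" (length 2)

2


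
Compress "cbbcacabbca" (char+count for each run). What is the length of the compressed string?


Input: cbbcacabbca
Runs:
  'c' x 1 => "c1"
  'b' x 2 => "b2"
  'c' x 1 => "c1"
  'a' x 1 => "a1"
  'c' x 1 => "c1"
  'a' x 1 => "a1"
  'b' x 2 => "b2"
  'c' x 1 => "c1"
  'a' x 1 => "a1"
Compressed: "c1b2c1a1c1a1b2c1a1"
Compressed length: 18

18


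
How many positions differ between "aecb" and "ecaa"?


Comparing "aecb" and "ecaa" position by position:
  Position 0: 'a' vs 'e' => DIFFER
  Position 1: 'e' vs 'c' => DIFFER
  Position 2: 'c' vs 'a' => DIFFER
  Position 3: 'b' vs 'a' => DIFFER
Positions that differ: 4

4


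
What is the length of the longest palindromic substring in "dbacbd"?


Input: "dbacbd"
Checking substrings for palindromes:
  No multi-char palindromic substrings found
Longest palindromic substring: "d" with length 1

1


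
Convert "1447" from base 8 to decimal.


Input: "1447" in base 8
Positional expansion:
  Digit '1' (value 1) x 8^3 = 512
  Digit '4' (value 4) x 8^2 = 256
  Digit '4' (value 4) x 8^1 = 32
  Digit '7' (value 7) x 8^0 = 7
Sum = 807

807


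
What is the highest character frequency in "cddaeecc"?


Input: cddaeecc
Character counts:
  'a': 1
  'c': 3
  'd': 2
  'e': 2
Maximum frequency: 3

3


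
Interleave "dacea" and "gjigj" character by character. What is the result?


Interleaving "dacea" and "gjigj":
  Position 0: 'd' from first, 'g' from second => "dg"
  Position 1: 'a' from first, 'j' from second => "aj"
  Position 2: 'c' from first, 'i' from second => "ci"
  Position 3: 'e' from first, 'g' from second => "eg"
  Position 4: 'a' from first, 'j' from second => "aj"
Result: dgajciegaj

dgajciegaj


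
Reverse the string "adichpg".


Input: adichpg
Reading characters right to left:
  Position 6: 'g'
  Position 5: 'p'
  Position 4: 'h'
  Position 3: 'c'
  Position 2: 'i'
  Position 1: 'd'
  Position 0: 'a'
Reversed: gphcida

gphcida


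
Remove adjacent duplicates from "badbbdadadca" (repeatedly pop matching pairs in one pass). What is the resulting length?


Input: badbbdadadca
Stack-based adjacent duplicate removal:
  Read 'b': push. Stack: b
  Read 'a': push. Stack: ba
  Read 'd': push. Stack: bad
  Read 'b': push. Stack: badb
  Read 'b': matches stack top 'b' => pop. Stack: bad
  Read 'd': matches stack top 'd' => pop. Stack: ba
  Read 'a': matches stack top 'a' => pop. Stack: b
  Read 'd': push. Stack: bd
  Read 'a': push. Stack: bda
  Read 'd': push. Stack: bdad
  Read 'c': push. Stack: bdadc
  Read 'a': push. Stack: bdadca
Final stack: "bdadca" (length 6)

6


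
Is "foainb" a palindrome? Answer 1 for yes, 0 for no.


Input: foainb
Reversed: bniaof
  Compare pos 0 ('f') with pos 5 ('b'): MISMATCH
  Compare pos 1 ('o') with pos 4 ('n'): MISMATCH
  Compare pos 2 ('a') with pos 3 ('i'): MISMATCH
Result: not a palindrome

0


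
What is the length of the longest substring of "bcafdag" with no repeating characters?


Input: "bcafdag"
Sliding window (track last position of each char):
  Position 0 ('b'): window [0,0] length 1 -- new best
  Position 1 ('c'): window [0,1] length 2 -- new best
  Position 2 ('a'): window [0,2] length 3 -- new best
  Position 3 ('f'): window [0,3] length 4 -- new best
  Position 4 ('d'): window [0,4] length 5 -- new best
  Position 5 ('a'): repeat (last at 2), move window start to 3
  Position 5 ('a'): window [3,5] length 3
  Position 6 ('g'): window [3,6] length 4
Longest substring with no repeats: "bcafd" with length 5

5


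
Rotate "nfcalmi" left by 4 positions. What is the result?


Input: "nfcalmi", rotate left by 4
First 4 characters: "nfca"
Remaining characters: "lmi"
Concatenate remaining + first: "lmi" + "nfca" = "lminfca"

lminfca


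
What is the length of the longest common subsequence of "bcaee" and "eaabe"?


LCS of "bcaee" and "eaabe"
DP table:
           e    a    a    b    e
      0    0    0    0    0    0
  b   0    0    0    0    1    1
  c   0    0    0    0    1    1
  a   0    0    1    1    1    1
  e   0    1    1    1    1    2
  e   0    1    1    1    1    2
LCS length = dp[5][5] = 2

2


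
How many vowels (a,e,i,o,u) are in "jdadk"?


Input: jdadk
Checking each character:
  'j' at position 0: consonant
  'd' at position 1: consonant
  'a' at position 2: vowel (running total: 1)
  'd' at position 3: consonant
  'k' at position 4: consonant
Total vowels: 1

1


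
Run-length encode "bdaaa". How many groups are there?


Input: bdaaa
Scanning for consecutive runs:
  Group 1: 'b' x 1 (positions 0-0)
  Group 2: 'd' x 1 (positions 1-1)
  Group 3: 'a' x 3 (positions 2-4)
Total groups: 3

3


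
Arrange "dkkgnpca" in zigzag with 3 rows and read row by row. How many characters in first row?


Zigzag "dkkgnpca" into 3 rows:
Placing characters:
  'd' => row 0
  'k' => row 1
  'k' => row 2
  'g' => row 1
  'n' => row 0
  'p' => row 1
  'c' => row 2
  'a' => row 1
Rows:
  Row 0: "dn"
  Row 1: "kgpa"
  Row 2: "kc"
First row length: 2

2


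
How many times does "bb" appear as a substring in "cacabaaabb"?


Searching for "bb" in "cacabaaabb"
Scanning each position:
  Position 0: "ca" => no
  Position 1: "ac" => no
  Position 2: "ca" => no
  Position 3: "ab" => no
  Position 4: "ba" => no
  Position 5: "aa" => no
  Position 6: "aa" => no
  Position 7: "ab" => no
  Position 8: "bb" => MATCH
Total occurrences: 1

1


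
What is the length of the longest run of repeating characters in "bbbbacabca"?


Input: "bbbbacabca"
Scanning for longest run:
  Position 1 ('b'): continues run of 'b', length=2
  Position 2 ('b'): continues run of 'b', length=3
  Position 3 ('b'): continues run of 'b', length=4
  Position 4 ('a'): new char, reset run to 1
  Position 5 ('c'): new char, reset run to 1
  Position 6 ('a'): new char, reset run to 1
  Position 7 ('b'): new char, reset run to 1
  Position 8 ('c'): new char, reset run to 1
  Position 9 ('a'): new char, reset run to 1
Longest run: 'b' with length 4

4


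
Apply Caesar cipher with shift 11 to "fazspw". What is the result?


Caesar cipher: shift "fazspw" by 11
  'f' (pos 5) + 11 = pos 16 = 'q'
  'a' (pos 0) + 11 = pos 11 = 'l'
  'z' (pos 25) + 11 = pos 10 = 'k'
  's' (pos 18) + 11 = pos 3 = 'd'
  'p' (pos 15) + 11 = pos 0 = 'a'
  'w' (pos 22) + 11 = pos 7 = 'h'
Result: qlkdah

qlkdah


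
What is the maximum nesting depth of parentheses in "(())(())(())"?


Input: "(())(())(())"
Tracking depth:
  Position 0 '(': depth becomes 1
  Position 1 '(': depth becomes 2
  Position 2 ')': depth becomes 1
  Position 3 ')': depth becomes 0
  Position 4 '(': depth becomes 1
  Position 5 '(': depth becomes 2
  Position 6 ')': depth becomes 1
  Position 7 ')': depth becomes 0
  Position 8 '(': depth becomes 1
  Position 9 '(': depth becomes 2
  Position 10 ')': depth becomes 1
  Position 11 ')': depth becomes 0
Maximum depth reached: 2

2


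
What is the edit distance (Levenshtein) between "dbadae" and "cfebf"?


Computing edit distance: "dbadae" -> "cfebf"
DP table:
           c    f    e    b    f
      0    1    2    3    4    5
  d   1    1    2    3    4    5
  b   2    2    2    3    3    4
  a   3    3    3    3    4    4
  d   4    4    4    4    4    5
  a   5    5    5    5    5    5
  e   6    6    6    5    6    6
Edit distance = dp[6][5] = 6

6


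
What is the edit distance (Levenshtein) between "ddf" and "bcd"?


Computing edit distance: "ddf" -> "bcd"
DP table:
           b    c    d
      0    1    2    3
  d   1    1    2    2
  d   2    2    2    2
  f   3    3    3    3
Edit distance = dp[3][3] = 3

3


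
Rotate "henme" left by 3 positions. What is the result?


Input: "henme", rotate left by 3
First 3 characters: "hen"
Remaining characters: "me"
Concatenate remaining + first: "me" + "hen" = "mehen"

mehen
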